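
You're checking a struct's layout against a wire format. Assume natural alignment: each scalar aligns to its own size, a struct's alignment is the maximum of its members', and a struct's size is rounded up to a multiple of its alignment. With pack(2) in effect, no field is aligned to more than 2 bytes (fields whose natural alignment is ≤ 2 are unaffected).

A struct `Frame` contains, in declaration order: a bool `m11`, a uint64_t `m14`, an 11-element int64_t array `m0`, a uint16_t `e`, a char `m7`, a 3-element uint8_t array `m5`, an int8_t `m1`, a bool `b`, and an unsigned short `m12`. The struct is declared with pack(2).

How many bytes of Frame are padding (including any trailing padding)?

1

m11 at 0 (size 1, align 1) → ends 1
pad 1 to align 2 for m14
m14 at 2 (size 8, align 2) → ends 10
m0 at 10 (size 88, align 2) → ends 98
e at 98 (size 2, align 2) → ends 100
m7 at 100 (size 1, align 1) → ends 101
m5 at 101 (size 3, align 1) → ends 104
m1 at 104 (size 1, align 1) → ends 105
b at 105 (size 1, align 1) → ends 106
m12 at 106 (size 2, align 2) → ends 108
total 108 bytes, alignment 2
data bytes 107, size 108 → padding 1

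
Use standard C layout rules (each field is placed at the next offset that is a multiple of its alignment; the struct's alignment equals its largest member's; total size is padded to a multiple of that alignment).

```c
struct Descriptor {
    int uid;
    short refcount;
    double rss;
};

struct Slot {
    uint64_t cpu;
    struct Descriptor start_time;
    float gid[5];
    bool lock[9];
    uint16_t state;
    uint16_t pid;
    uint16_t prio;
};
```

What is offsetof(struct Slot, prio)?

Descriptor: uid at 0 (size 4, align 4) → ends 4; refcount at 4 (size 2, align 2) → ends 6; pad 2 to align 8 for rss; rss at 8 (size 8, align 8) → ends 16; total 16 bytes, alignment 8
cpu at 0 (size 8, align 8) → ends 8
start_time at 8 (size 16, align 8) → ends 24
gid at 24 (size 20, align 4) → ends 44
lock at 44 (size 9, align 1) → ends 53
pad 1 to align 2 for state
state at 54 (size 2, align 2) → ends 56
pid at 56 (size 2, align 2) → ends 58
prio at 58 (size 2, align 2) → ends 60

58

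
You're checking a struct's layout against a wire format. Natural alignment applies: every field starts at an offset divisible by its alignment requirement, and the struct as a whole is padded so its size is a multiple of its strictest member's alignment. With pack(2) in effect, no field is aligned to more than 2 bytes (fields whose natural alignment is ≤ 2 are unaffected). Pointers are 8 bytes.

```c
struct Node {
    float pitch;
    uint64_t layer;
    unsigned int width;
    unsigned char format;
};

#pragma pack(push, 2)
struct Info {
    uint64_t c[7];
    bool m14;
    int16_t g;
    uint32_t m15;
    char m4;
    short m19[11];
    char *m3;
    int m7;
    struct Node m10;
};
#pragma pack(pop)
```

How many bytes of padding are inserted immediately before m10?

Node: 0..4  pitch  (4B, 4-aligned); 4..8  -- padding (4B); 8..16  layer  (8B, 8-aligned); 16..20  width  (4B, 4-aligned); 20..21  format  (1B, 1-aligned); 21..24  -- tail padding (3B); sizeof = 24, alignof = 8
0..56  c  (56B, 2-aligned)
56..57  m14  (1B, 1-aligned)
57..58  -- padding (1B)
58..60  g  (2B, 2-aligned)
60..64  m15  (4B, 2-aligned)
64..65  m4  (1B, 1-aligned)
65..66  -- padding (1B)
66..88  m19  (22B, 2-aligned)
88..96  m3  (8B, 2-aligned)
96..100  m7  (4B, 2-aligned)
100..124  m10  (24B, 2-aligned)

0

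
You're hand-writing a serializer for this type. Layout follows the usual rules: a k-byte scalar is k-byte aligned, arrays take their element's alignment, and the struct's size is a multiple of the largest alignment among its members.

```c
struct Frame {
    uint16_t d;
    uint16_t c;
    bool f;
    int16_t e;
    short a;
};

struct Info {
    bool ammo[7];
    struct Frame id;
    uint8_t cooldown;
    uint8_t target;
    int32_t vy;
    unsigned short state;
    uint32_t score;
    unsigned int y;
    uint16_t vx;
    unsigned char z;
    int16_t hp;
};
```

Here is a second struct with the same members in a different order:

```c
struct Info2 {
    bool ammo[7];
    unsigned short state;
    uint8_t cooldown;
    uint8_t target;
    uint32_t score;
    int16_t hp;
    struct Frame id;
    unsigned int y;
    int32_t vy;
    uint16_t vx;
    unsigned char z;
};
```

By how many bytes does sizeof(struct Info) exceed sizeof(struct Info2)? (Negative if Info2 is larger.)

4

Frame: @0: d [2B, align 2] → 2; @2: c [2B, align 2] → 4; @4: f [1B, align 1] → 5; +1 pad (align 2); @6: e [2B, align 2] → 8; @8: a [2B, align 2] → 10; size 10, align 2
@0: ammo [7B, align 1] → 7
+1 pad (align 2)
@8: id [10B, align 2] → 18
@18: cooldown [1B, align 1] → 19
@19: target [1B, align 1] → 20
@20: vy [4B, align 4] → 24
@24: state [2B, align 2] → 26
+2 pad (align 4)
@28: score [4B, align 4] → 32
@32: y [4B, align 4] → 36
@36: vx [2B, align 2] → 38
@38: z [1B, align 1] → 39
+1 pad (align 2)
@40: hp [2B, align 2] → 42
+2 tail pad (align 4)
size 44, align 4
— Info2 —
@0: ammo [7B, align 1] → 7
+1 pad (align 2)
@8: state [2B, align 2] → 10
@10: cooldown [1B, align 1] → 11
@11: target [1B, align 1] → 12
@12: score [4B, align 4] → 16
@16: hp [2B, align 2] → 18
@18: id [10B, align 2] → 28
@28: y [4B, align 4] → 32
@32: vy [4B, align 4] → 36
@36: vx [2B, align 2] → 38
@38: z [1B, align 1] → 39
+1 tail pad (align 4)
size 40, align 4
44 − 40 = 4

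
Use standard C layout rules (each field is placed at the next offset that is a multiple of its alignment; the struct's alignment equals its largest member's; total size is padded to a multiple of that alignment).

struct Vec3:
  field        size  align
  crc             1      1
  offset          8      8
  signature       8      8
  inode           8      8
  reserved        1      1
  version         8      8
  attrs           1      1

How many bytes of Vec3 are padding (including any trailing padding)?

21

crc at 0 (size 1, align 1) → ends 1
pad 7 to align 8 for offset
offset at 8 (size 8, align 8) → ends 16
signature at 16 (size 8, align 8) → ends 24
inode at 24 (size 8, align 8) → ends 32
reserved at 32 (size 1, align 1) → ends 33
pad 7 to align 8 for version
version at 40 (size 8, align 8) → ends 48
attrs at 48 (size 1, align 1) → ends 49
tail pad 7 to reach multiple of 8
total 56 bytes, alignment 8
data bytes 35, size 56 → padding 21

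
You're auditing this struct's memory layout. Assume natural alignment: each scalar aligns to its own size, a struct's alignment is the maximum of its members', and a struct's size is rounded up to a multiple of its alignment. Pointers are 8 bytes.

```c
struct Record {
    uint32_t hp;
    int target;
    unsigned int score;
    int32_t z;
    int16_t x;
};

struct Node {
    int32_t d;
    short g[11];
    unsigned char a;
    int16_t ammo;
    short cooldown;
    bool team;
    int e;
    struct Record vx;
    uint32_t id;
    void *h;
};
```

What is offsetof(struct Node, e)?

36

Record: hp at 0 (size 4, align 4) → ends 4; target at 4 (size 4, align 4) → ends 8; score at 8 (size 4, align 4) → ends 12; z at 12 (size 4, align 4) → ends 16; x at 16 (size 2, align 2) → ends 18; tail pad 2 to reach multiple of 4; total 20 bytes, alignment 4
d at 0 (size 4, align 4) → ends 4
g at 4 (size 22, align 2) → ends 26
a at 26 (size 1, align 1) → ends 27
pad 1 to align 2 for ammo
ammo at 28 (size 2, align 2) → ends 30
cooldown at 30 (size 2, align 2) → ends 32
team at 32 (size 1, align 1) → ends 33
pad 3 to align 4 for e
e at 36 (size 4, align 4) → ends 40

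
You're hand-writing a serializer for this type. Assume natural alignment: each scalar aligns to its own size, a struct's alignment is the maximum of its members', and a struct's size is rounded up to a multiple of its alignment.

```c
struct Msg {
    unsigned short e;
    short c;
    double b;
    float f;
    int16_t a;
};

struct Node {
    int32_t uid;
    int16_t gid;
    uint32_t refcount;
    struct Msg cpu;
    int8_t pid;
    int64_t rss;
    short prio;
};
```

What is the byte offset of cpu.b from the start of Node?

24

Msg: e at 0 (size 2, align 2) → ends 2; c at 2 (size 2, align 2) → ends 4; pad 4 to align 8 for b; b at 8 (size 8, align 8) → ends 16; f at 16 (size 4, align 4) → ends 20; a at 20 (size 2, align 2) → ends 22; tail pad 2 to reach multiple of 8; total 24 bytes, alignment 8
uid at 0 (size 4, align 4) → ends 4
gid at 4 (size 2, align 2) → ends 6
pad 2 to align 4 for refcount
refcount at 8 (size 4, align 4) → ends 12
pad 4 to align 8 for cpu
cpu at 16 (size 24, align 8) → ends 40
within Msg: b at 8
16 + 8 = 24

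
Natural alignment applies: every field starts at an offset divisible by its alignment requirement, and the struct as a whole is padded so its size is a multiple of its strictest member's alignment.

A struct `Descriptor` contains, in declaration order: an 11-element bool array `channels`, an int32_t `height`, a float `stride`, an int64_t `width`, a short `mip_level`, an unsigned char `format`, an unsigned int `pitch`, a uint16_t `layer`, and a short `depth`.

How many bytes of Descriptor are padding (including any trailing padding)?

channels at 0 (size 11, align 1) → ends 11
pad 1 to align 4 for height
height at 12 (size 4, align 4) → ends 16
stride at 16 (size 4, align 4) → ends 20
pad 4 to align 8 for width
width at 24 (size 8, align 8) → ends 32
mip_level at 32 (size 2, align 2) → ends 34
format at 34 (size 1, align 1) → ends 35
pad 1 to align 4 for pitch
pitch at 36 (size 4, align 4) → ends 40
layer at 40 (size 2, align 2) → ends 42
depth at 42 (size 2, align 2) → ends 44
tail pad 4 to reach multiple of 8
total 48 bytes, alignment 8
data bytes 38, size 48 → padding 10

10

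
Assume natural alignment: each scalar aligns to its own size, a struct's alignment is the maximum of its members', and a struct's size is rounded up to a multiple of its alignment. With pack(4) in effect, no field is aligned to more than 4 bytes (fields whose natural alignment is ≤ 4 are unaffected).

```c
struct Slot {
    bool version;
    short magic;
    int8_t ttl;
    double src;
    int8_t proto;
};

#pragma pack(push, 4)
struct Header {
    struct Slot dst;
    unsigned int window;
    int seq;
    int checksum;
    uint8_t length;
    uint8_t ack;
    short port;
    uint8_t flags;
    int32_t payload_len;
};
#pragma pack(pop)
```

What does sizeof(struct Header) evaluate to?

Slot: version at 0 (size 1, align 1) → ends 1; pad 1 to align 2 for magic; magic at 2 (size 2, align 2) → ends 4; ttl at 4 (size 1, align 1) → ends 5; pad 3 to align 8 for src; src at 8 (size 8, align 8) → ends 16; proto at 16 (size 1, align 1) → ends 17; tail pad 7 to reach multiple of 8; total 24 bytes, alignment 8
dst at 0 (size 24, align 4) → ends 24
window at 24 (size 4, align 4) → ends 28
seq at 28 (size 4, align 4) → ends 32
checksum at 32 (size 4, align 4) → ends 36
length at 36 (size 1, align 1) → ends 37
ack at 37 (size 1, align 1) → ends 38
port at 38 (size 2, align 2) → ends 40
flags at 40 (size 1, align 1) → ends 41
pad 3 to align 4 for payload_len
payload_len at 44 (size 4, align 4) → ends 48
total 48 bytes, alignment 4

48 bytes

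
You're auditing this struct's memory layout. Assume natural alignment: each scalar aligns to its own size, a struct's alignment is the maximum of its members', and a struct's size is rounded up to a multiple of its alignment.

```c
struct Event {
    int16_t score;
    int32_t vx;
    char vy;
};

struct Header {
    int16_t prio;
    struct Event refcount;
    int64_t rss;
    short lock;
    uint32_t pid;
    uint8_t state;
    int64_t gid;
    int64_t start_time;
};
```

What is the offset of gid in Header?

Event: 0..2  score  (2B, 2-aligned); 2..4  -- padding (2B); 4..8  vx  (4B, 4-aligned); 8..9  vy  (1B, 1-aligned); 9..12  -- tail padding (3B); sizeof = 12, alignof = 4
0..2  prio  (2B, 2-aligned)
2..4  -- padding (2B)
4..16  refcount  (12B, 4-aligned)
16..24  rss  (8B, 8-aligned)
24..26  lock  (2B, 2-aligned)
26..28  -- padding (2B)
28..32  pid  (4B, 4-aligned)
32..33  state  (1B, 1-aligned)
33..40  -- padding (7B)
40..48  gid  (8B, 8-aligned)

40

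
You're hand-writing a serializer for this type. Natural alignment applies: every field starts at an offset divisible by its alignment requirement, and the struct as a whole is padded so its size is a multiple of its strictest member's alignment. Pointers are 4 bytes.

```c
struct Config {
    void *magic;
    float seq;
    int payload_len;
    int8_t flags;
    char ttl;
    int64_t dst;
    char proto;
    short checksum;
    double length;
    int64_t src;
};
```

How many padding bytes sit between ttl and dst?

@0: magic [4B, align 4] → 4
@4: seq [4B, align 4] → 8
@8: payload_len [4B, align 4] → 12
@12: flags [1B, align 1] → 13
@13: ttl [1B, align 1] → 14
+2 pad (align 8)
@16: dst [8B, align 8] → 24

2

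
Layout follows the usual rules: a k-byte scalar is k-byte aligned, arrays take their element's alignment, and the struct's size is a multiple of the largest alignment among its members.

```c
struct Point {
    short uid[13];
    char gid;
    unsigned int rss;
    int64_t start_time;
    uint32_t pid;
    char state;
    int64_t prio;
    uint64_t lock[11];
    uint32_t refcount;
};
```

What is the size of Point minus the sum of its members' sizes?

0..26  uid  (26B, 2-aligned)
26..27  gid  (1B, 1-aligned)
27..28  -- padding (1B)
28..32  rss  (4B, 4-aligned)
32..40  start_time  (8B, 8-aligned)
40..44  pid  (4B, 4-aligned)
44..45  state  (1B, 1-aligned)
45..48  -- padding (3B)
48..56  prio  (8B, 8-aligned)
56..144  lock  (88B, 8-aligned)
144..148  refcount  (4B, 4-aligned)
148..152  -- tail padding (4B)
sizeof = 152, alignof = 8
data bytes 144, size 152 → padding 8

8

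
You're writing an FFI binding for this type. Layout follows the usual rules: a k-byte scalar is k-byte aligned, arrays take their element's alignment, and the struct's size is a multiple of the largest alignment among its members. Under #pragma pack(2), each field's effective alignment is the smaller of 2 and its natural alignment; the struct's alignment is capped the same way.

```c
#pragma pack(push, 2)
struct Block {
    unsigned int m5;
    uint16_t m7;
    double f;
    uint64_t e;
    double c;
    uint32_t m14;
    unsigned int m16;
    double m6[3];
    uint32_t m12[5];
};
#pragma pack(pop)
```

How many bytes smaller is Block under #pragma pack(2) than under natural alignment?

6

natural layout:
  0..4  m5  (4B, 4-aligned)
  4..6  m7  (2B, 2-aligned)
  6..8  -- padding (2B)
  8..16  f  (8B, 8-aligned)
  16..24  e  (8B, 8-aligned)
  24..32  c  (8B, 8-aligned)
  32..36  m14  (4B, 4-aligned)
  36..40  m16  (4B, 4-aligned)
  40..64  m6  (24B, 8-aligned)
  64..84  m12  (20B, 4-aligned)
  84..88  -- tail padding (4B)
  sizeof = 88, alignof = 8
packed(2) layout:
  0..4  m5  (4B, 2-aligned)
  4..6  m7  (2B, 2-aligned)
  6..14  f  (8B, 2-aligned)
  14..22  e  (8B, 2-aligned)
  22..30  c  (8B, 2-aligned)
  30..34  m14  (4B, 2-aligned)
  34..38  m16  (4B, 2-aligned)
  38..62  m6  (24B, 2-aligned)
  62..82  m12  (20B, 2-aligned)
  sizeof = 82, alignof = 2
88 − 82 = 6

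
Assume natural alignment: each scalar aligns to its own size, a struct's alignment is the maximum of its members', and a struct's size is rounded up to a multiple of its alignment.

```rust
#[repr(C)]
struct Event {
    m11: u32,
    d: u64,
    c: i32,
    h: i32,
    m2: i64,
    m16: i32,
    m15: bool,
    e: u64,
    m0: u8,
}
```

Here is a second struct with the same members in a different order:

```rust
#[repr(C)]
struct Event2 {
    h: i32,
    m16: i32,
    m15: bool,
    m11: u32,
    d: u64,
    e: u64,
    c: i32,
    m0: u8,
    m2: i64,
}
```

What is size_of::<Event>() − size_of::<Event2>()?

@0: m11 [4B, align 4] → 4
+4 pad (align 8)
@8: d [8B, align 8] → 16
@16: c [4B, align 4] → 20
@20: h [4B, align 4] → 24
@24: m2 [8B, align 8] → 32
@32: m16 [4B, align 4] → 36
@36: m15 [1B, align 1] → 37
+3 pad (align 8)
@40: e [8B, align 8] → 48
@48: m0 [1B, align 1] → 49
+7 tail pad (align 8)
size 56, align 8
— Event2 —
@0: h [4B, align 4] → 4
@4: m16 [4B, align 4] → 8
@8: m15 [1B, align 1] → 9
+3 pad (align 4)
@12: m11 [4B, align 4] → 16
@16: d [8B, align 8] → 24
@24: e [8B, align 8] → 32
@32: c [4B, align 4] → 36
@36: m0 [1B, align 1] → 37
+3 pad (align 8)
@40: m2 [8B, align 8] → 48
size 48, align 8
56 − 48 = 8

8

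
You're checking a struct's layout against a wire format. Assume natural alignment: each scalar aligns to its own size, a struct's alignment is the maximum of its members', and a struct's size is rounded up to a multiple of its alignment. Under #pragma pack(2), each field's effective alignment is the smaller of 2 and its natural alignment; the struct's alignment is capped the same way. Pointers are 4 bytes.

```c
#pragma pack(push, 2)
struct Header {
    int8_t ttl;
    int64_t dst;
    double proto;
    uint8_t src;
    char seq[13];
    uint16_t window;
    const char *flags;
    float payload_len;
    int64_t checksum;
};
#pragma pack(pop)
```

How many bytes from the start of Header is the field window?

32

@0: ttl [1B, align 1] → 1
+1 pad (align 2)
@2: dst [8B, align 2] → 10
@10: proto [8B, align 2] → 18
@18: src [1B, align 1] → 19
@19: seq [13B, align 1] → 32
@32: window [2B, align 2] → 34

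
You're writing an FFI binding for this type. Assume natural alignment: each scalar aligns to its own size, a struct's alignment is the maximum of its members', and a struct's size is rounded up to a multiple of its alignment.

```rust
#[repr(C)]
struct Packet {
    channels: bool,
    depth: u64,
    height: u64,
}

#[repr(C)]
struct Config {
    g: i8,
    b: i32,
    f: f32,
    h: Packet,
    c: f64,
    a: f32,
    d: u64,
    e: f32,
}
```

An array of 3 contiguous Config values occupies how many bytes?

Packet: channels at 0 (size 1, align 1) → ends 1; pad 7 to align 8 for depth; depth at 8 (size 8, align 8) → ends 16; height at 16 (size 8, align 8) → ends 24; total 24 bytes, alignment 8
g at 0 (size 1, align 1) → ends 1
pad 3 to align 4 for b
b at 4 (size 4, align 4) → ends 8
f at 8 (size 4, align 4) → ends 12
pad 4 to align 8 for h
h at 16 (size 24, align 8) → ends 40
c at 40 (size 8, align 8) → ends 48
a at 48 (size 4, align 4) → ends 52
pad 4 to align 8 for d
d at 56 (size 8, align 8) → ends 64
e at 64 (size 4, align 4) → ends 68
tail pad 4 to reach multiple of 8
total 72 bytes, alignment 8
array of 3: 3 × 72 = 216

216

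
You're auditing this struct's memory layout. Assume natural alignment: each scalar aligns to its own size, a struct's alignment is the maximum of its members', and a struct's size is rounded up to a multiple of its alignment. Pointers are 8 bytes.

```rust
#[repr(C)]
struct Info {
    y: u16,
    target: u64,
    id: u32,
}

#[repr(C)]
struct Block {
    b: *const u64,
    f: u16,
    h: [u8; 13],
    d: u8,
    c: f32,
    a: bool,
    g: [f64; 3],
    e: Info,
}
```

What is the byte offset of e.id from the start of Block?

Info: 0..2  y  (2B, 2-aligned); 2..8  -- padding (6B); 8..16  target  (8B, 8-aligned); 16..20  id  (4B, 4-aligned); 20..24  -- tail padding (4B); sizeof = 24, alignof = 8
0..8  b  (8B, 8-aligned)
8..10  f  (2B, 2-aligned)
10..23  h  (13B, 1-aligned)
23..24  d  (1B, 1-aligned)
24..28  c  (4B, 4-aligned)
28..29  a  (1B, 1-aligned)
29..32  -- padding (3B)
32..56  g  (24B, 8-aligned)
56..80  e  (24B, 8-aligned)
within Info: id at 16
56 + 16 = 72

72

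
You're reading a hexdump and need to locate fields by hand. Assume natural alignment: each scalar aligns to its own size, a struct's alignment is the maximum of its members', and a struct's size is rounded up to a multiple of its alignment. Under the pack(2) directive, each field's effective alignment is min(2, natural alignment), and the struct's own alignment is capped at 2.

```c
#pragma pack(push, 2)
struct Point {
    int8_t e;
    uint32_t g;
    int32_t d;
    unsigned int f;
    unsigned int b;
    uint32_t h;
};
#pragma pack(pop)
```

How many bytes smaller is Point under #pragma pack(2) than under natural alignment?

natural layout:
  e at 0 (size 1, align 1) → ends 1
  pad 3 to align 4 for g
  g at 4 (size 4, align 4) → ends 8
  d at 8 (size 4, align 4) → ends 12
  f at 12 (size 4, align 4) → ends 16
  b at 16 (size 4, align 4) → ends 20
  h at 20 (size 4, align 4) → ends 24
  total 24 bytes, alignment 4
packed(2) layout:
  e at 0 (size 1, align 1) → ends 1
  pad 1 to align 2 for g
  g at 2 (size 4, align 2) → ends 6
  d at 6 (size 4, align 2) → ends 10
  f at 10 (size 4, align 2) → ends 14
  b at 14 (size 4, align 2) → ends 18
  h at 18 (size 4, align 2) → ends 22
  total 22 bytes, alignment 2
24 − 22 = 2

2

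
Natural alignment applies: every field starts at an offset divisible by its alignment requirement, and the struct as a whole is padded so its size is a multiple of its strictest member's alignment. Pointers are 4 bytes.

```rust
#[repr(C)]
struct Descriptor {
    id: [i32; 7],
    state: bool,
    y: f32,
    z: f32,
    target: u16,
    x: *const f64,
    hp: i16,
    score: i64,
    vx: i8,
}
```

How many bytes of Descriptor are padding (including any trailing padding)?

0..28  id  (28B, 4-aligned)
28..29  state  (1B, 1-aligned)
29..32  -- padding (3B)
32..36  y  (4B, 4-aligned)
36..40  z  (4B, 4-aligned)
40..42  target  (2B, 2-aligned)
42..44  -- padding (2B)
44..48  x  (4B, 4-aligned)
48..50  hp  (2B, 2-aligned)
50..56  -- padding (6B)
56..64  score  (8B, 8-aligned)
64..65  vx  (1B, 1-aligned)
65..72  -- tail padding (7B)
sizeof = 72, alignof = 8
data bytes 54, size 72 → padding 18

18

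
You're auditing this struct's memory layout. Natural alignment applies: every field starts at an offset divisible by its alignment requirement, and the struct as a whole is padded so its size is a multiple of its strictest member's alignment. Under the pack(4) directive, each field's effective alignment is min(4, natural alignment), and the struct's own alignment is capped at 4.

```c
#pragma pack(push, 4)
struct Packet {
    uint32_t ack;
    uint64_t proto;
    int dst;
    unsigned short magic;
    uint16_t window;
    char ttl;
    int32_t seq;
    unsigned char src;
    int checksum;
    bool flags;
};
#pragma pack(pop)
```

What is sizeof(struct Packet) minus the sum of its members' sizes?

9

0..4  ack  (4B, 4-aligned)
4..12  proto  (8B, 4-aligned)
12..16  dst  (4B, 4-aligned)
16..18  magic  (2B, 2-aligned)
18..20  window  (2B, 2-aligned)
20..21  ttl  (1B, 1-aligned)
21..24  -- padding (3B)
24..28  seq  (4B, 4-aligned)
28..29  src  (1B, 1-aligned)
29..32  -- padding (3B)
32..36  checksum  (4B, 4-aligned)
36..37  flags  (1B, 1-aligned)
37..40  -- tail padding (3B)
sizeof = 40, alignof = 4
data bytes 31, size 40 → padding 9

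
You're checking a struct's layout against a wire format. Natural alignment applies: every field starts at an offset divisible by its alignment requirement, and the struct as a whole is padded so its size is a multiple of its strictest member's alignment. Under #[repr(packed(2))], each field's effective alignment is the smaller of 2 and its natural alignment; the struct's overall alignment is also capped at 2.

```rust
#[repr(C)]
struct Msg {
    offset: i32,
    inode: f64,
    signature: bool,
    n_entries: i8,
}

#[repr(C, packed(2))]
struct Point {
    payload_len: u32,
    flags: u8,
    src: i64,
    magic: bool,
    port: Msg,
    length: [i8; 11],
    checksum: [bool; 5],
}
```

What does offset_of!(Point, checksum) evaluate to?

Msg: offset at 0 (size 4, align 4) → ends 4; pad 4 to align 8 for inode; inode at 8 (size 8, align 8) → ends 16; signature at 16 (size 1, align 1) → ends 17; n_entries at 17 (size 1, align 1) → ends 18; tail pad 6 to reach multiple of 8; total 24 bytes, alignment 8
payload_len at 0 (size 4, align 2) → ends 4
flags at 4 (size 1, align 1) → ends 5
pad 1 to align 2 for src
src at 6 (size 8, align 2) → ends 14
magic at 14 (size 1, align 1) → ends 15
pad 1 to align 2 for port
port at 16 (size 24, align 2) → ends 40
length at 40 (size 11, align 1) → ends 51
checksum at 51 (size 5, align 1) → ends 56

51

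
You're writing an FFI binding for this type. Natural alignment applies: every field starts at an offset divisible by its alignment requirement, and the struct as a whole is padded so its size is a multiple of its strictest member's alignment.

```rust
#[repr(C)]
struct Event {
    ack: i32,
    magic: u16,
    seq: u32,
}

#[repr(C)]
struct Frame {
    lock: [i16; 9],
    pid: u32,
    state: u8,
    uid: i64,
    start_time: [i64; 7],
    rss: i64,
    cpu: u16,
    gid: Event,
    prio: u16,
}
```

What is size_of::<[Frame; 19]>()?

Event: ack at 0 (size 4, align 4) → ends 4; magic at 4 (size 2, align 2) → ends 6; pad 2 to align 4 for seq; seq at 8 (size 4, align 4) → ends 12; total 12 bytes, alignment 4
lock at 0 (size 18, align 2) → ends 18
pad 2 to align 4 for pid
pid at 20 (size 4, align 4) → ends 24
state at 24 (size 1, align 1) → ends 25
pad 7 to align 8 for uid
uid at 32 (size 8, align 8) → ends 40
start_time at 40 (size 56, align 8) → ends 96
rss at 96 (size 8, align 8) → ends 104
cpu at 104 (size 2, align 2) → ends 106
pad 2 to align 4 for gid
gid at 108 (size 12, align 4) → ends 120
prio at 120 (size 2, align 2) → ends 122
tail pad 6 to reach multiple of 8
total 128 bytes, alignment 8
array of 19: 19 × 128 = 2432

2432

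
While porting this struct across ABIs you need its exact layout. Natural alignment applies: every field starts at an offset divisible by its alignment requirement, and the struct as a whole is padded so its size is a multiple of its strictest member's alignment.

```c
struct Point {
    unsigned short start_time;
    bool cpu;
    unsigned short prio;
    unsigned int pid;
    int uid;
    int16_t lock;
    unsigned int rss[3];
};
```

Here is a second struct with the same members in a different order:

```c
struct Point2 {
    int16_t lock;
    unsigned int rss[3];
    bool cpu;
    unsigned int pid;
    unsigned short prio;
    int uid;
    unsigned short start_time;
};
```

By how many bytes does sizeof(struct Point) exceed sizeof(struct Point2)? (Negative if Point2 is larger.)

0..2  start_time  (2B, 2-aligned)
2..3  cpu  (1B, 1-aligned)
3..4  -- padding (1B)
4..6  prio  (2B, 2-aligned)
6..8  -- padding (2B)
8..12  pid  (4B, 4-aligned)
12..16  uid  (4B, 4-aligned)
16..18  lock  (2B, 2-aligned)
18..20  -- padding (2B)
20..32  rss  (12B, 4-aligned)
sizeof = 32, alignof = 4
— Point2 —
0..2  lock  (2B, 2-aligned)
2..4  -- padding (2B)
4..16  rss  (12B, 4-aligned)
16..17  cpu  (1B, 1-aligned)
17..20  -- padding (3B)
20..24  pid  (4B, 4-aligned)
24..26  prio  (2B, 2-aligned)
26..28  -- padding (2B)
28..32  uid  (4B, 4-aligned)
32..34  start_time  (2B, 2-aligned)
34..36  -- tail padding (2B)
sizeof = 36, alignof = 4
32 − 36 = -4

-4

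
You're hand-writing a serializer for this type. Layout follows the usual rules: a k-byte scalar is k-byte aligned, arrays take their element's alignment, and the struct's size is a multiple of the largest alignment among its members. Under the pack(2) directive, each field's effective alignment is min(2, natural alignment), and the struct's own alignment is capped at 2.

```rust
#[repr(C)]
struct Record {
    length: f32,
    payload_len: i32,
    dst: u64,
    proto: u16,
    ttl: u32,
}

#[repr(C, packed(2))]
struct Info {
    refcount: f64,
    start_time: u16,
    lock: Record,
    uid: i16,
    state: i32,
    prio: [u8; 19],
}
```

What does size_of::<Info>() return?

Record: 0..4  length  (4B, 4-aligned); 4..8  payload_len  (4B, 4-aligned); 8..16  dst  (8B, 8-aligned); 16..18  proto  (2B, 2-aligned); 18..20  -- padding (2B); 20..24  ttl  (4B, 4-aligned); sizeof = 24, alignof = 8
0..8  refcount  (8B, 2-aligned)
8..10  start_time  (2B, 2-aligned)
10..34  lock  (24B, 2-aligned)
34..36  uid  (2B, 2-aligned)
36..40  state  (4B, 2-aligned)
40..59  prio  (19B, 1-aligned)
59..60  -- tail padding (1B)
sizeof = 60, alignof = 2

60 bytes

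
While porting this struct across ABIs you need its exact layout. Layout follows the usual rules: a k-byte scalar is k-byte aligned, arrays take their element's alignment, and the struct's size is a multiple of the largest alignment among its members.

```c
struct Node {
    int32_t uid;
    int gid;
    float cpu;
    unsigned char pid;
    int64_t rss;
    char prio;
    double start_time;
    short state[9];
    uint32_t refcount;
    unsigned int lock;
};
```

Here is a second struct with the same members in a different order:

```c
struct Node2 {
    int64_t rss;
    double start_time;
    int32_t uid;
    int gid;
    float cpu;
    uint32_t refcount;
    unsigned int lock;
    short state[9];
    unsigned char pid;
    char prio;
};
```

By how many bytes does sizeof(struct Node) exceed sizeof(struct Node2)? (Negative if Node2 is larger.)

0..4  uid  (4B, 4-aligned)
4..8  gid  (4B, 4-aligned)
8..12  cpu  (4B, 4-aligned)
12..13  pid  (1B, 1-aligned)
13..16  -- padding (3B)
16..24  rss  (8B, 8-aligned)
24..25  prio  (1B, 1-aligned)
25..32  -- padding (7B)
32..40  start_time  (8B, 8-aligned)
40..58  state  (18B, 2-aligned)
58..60  -- padding (2B)
60..64  refcount  (4B, 4-aligned)
64..68  lock  (4B, 4-aligned)
68..72  -- tail padding (4B)
sizeof = 72, alignof = 8
— Node2 —
0..8  rss  (8B, 8-aligned)
8..16  start_time  (8B, 8-aligned)
16..20  uid  (4B, 4-aligned)
20..24  gid  (4B, 4-aligned)
24..28  cpu  (4B, 4-aligned)
28..32  refcount  (4B, 4-aligned)
32..36  lock  (4B, 4-aligned)
36..54  state  (18B, 2-aligned)
54..55  pid  (1B, 1-aligned)
55..56  prio  (1B, 1-aligned)
sizeof = 56, alignof = 8
72 − 56 = 16

16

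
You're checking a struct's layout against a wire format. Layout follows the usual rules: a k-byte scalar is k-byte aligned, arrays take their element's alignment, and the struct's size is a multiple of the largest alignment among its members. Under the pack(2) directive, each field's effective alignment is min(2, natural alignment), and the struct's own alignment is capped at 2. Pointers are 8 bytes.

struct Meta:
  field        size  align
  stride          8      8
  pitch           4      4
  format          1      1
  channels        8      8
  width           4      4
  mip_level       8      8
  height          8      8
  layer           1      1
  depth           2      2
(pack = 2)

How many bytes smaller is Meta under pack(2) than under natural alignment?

natural layout:
  stride at 0 (size 8, align 8) → ends 8
  pitch at 8 (size 4, align 4) → ends 12
  format at 12 (size 1, align 1) → ends 13
  pad 3 to align 8 for channels
  channels at 16 (size 8, align 8) → ends 24
  width at 24 (size 4, align 4) → ends 28
  pad 4 to align 8 for mip_level
  mip_level at 32 (size 8, align 8) → ends 40
  height at 40 (size 8, align 8) → ends 48
  layer at 48 (size 1, align 1) → ends 49
  pad 1 to align 2 for depth
  depth at 50 (size 2, align 2) → ends 52
  tail pad 4 to reach multiple of 8
  total 56 bytes, alignment 8
packed(2) layout:
  stride at 0 (size 8, align 2) → ends 8
  pitch at 8 (size 4, align 2) → ends 12
  format at 12 (size 1, align 1) → ends 13
  pad 1 to align 2 for channels
  channels at 14 (size 8, align 2) → ends 22
  width at 22 (size 4, align 2) → ends 26
  mip_level at 26 (size 8, align 2) → ends 34
  height at 34 (size 8, align 2) → ends 42
  layer at 42 (size 1, align 1) → ends 43
  pad 1 to align 2 for depth
  depth at 44 (size 2, align 2) → ends 46
  total 46 bytes, alignment 2
56 − 46 = 10

10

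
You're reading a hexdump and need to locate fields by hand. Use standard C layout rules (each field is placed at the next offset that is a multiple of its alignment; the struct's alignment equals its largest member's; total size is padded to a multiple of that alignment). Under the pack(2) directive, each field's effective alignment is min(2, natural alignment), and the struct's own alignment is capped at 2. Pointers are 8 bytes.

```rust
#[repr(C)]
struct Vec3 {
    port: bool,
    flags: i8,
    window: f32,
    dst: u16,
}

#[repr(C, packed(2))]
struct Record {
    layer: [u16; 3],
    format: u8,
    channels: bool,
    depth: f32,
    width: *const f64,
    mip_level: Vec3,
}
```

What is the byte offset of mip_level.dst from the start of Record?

Vec3: 0..1  port  (1B, 1-aligned); 1..2  flags  (1B, 1-aligned); 2..4  -- padding (2B); 4..8  window  (4B, 4-aligned); 8..10  dst  (2B, 2-aligned); 10..12  -- tail padding (2B); sizeof = 12, alignof = 4
0..6  layer  (6B, 2-aligned)
6..7  format  (1B, 1-aligned)
7..8  channels  (1B, 1-aligned)
8..12  depth  (4B, 2-aligned)
12..20  width  (8B, 2-aligned)
20..32  mip_level  (12B, 2-aligned)
within Vec3: dst at 8
20 + 8 = 28

28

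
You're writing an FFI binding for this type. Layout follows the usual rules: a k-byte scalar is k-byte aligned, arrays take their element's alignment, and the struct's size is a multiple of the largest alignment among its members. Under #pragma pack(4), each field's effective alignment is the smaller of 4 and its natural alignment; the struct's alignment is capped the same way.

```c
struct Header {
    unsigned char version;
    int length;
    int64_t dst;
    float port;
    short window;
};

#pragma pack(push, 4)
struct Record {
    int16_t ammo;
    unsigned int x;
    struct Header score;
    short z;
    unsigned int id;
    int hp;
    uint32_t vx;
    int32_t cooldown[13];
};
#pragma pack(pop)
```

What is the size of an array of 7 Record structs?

Header: 0..1  version  (1B, 1-aligned); 1..4  -- padding (3B); 4..8  length  (4B, 4-aligned); 8..16  dst  (8B, 8-aligned); 16..20  port  (4B, 4-aligned); 20..22  window  (2B, 2-aligned); 22..24  -- tail padding (2B); sizeof = 24, alignof = 8
0..2  ammo  (2B, 2-aligned)
2..4  -- padding (2B)
4..8  x  (4B, 4-aligned)
8..32  score  (24B, 4-aligned)
32..34  z  (2B, 2-aligned)
34..36  -- padding (2B)
36..40  id  (4B, 4-aligned)
40..44  hp  (4B, 4-aligned)
44..48  vx  (4B, 4-aligned)
48..100  cooldown  (52B, 4-aligned)
sizeof = 100, alignof = 4
array of 7: 7 × 100 = 700

700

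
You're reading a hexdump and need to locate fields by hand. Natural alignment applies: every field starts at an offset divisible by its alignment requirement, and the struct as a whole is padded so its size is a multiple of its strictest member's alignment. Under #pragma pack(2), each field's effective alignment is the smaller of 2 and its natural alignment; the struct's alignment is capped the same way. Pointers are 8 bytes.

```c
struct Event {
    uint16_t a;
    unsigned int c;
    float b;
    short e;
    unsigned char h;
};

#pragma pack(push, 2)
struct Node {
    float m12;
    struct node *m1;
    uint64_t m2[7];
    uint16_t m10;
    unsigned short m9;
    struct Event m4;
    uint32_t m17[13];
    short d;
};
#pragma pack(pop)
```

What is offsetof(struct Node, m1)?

4

Event: a at 0 (size 2, align 2) → ends 2; pad 2 to align 4 for c; c at 4 (size 4, align 4) → ends 8; b at 8 (size 4, align 4) → ends 12; e at 12 (size 2, align 2) → ends 14; h at 14 (size 1, align 1) → ends 15; tail pad 1 to reach multiple of 4; total 16 bytes, alignment 4
m12 at 0 (size 4, align 2) → ends 4
m1 at 4 (size 8, align 2) → ends 12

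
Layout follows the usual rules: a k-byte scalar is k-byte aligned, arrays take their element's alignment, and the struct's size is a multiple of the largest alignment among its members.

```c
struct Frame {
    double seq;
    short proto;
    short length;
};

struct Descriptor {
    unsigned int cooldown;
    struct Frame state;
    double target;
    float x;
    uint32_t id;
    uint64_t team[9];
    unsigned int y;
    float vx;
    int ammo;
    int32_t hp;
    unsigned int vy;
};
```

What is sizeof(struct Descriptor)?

Frame: seq at 0 (size 8, align 8) → ends 8; proto at 8 (size 2, align 2) → ends 10; length at 10 (size 2, align 2) → ends 12; tail pad 4 to reach multiple of 8; total 16 bytes, alignment 8
cooldown at 0 (size 4, align 4) → ends 4
pad 4 to align 8 for state
state at 8 (size 16, align 8) → ends 24
target at 24 (size 8, align 8) → ends 32
x at 32 (size 4, align 4) → ends 36
id at 36 (size 4, align 4) → ends 40
team at 40 (size 72, align 8) → ends 112
y at 112 (size 4, align 4) → ends 116
vx at 116 (size 4, align 4) → ends 120
ammo at 120 (size 4, align 4) → ends 124
hp at 124 (size 4, align 4) → ends 128
vy at 128 (size 4, align 4) → ends 132
tail pad 4 to reach multiple of 8
total 136 bytes, alignment 8

136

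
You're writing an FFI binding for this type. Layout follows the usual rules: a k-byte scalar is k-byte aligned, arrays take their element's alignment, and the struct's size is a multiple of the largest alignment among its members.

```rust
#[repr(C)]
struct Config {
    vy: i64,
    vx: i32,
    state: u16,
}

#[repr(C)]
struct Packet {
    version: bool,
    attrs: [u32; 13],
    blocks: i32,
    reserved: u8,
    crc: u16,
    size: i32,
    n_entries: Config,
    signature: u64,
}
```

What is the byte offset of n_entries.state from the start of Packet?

Config: @0: vy [8B, align 8] → 8; @8: vx [4B, align 4] → 12; @12: state [2B, align 2] → 14; +2 tail pad (align 8); size 16, align 8
@0: version [1B, align 1] → 1
+3 pad (align 4)
@4: attrs [52B, align 4] → 56
@56: blocks [4B, align 4] → 60
@60: reserved [1B, align 1] → 61
+1 pad (align 2)
@62: crc [2B, align 2] → 64
@64: size [4B, align 4] → 68
+4 pad (align 8)
@72: n_entries [16B, align 8] → 88
within Config: state at 12
72 + 12 = 84

84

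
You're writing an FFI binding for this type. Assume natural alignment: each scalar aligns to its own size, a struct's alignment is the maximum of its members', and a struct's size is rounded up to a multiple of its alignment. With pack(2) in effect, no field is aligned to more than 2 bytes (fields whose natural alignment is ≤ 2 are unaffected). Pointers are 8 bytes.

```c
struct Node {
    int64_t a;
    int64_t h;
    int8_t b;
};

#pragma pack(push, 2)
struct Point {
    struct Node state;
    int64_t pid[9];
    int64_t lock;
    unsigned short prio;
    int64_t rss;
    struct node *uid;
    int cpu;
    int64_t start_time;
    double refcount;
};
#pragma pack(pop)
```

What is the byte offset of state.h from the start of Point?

Node: @0: a [8B, align 8] → 8; @8: h [8B, align 8] → 16; @16: b [1B, align 1] → 17; +7 tail pad (align 8); size 24, align 8
@0: state [24B, align 2] → 24
within Node: h at 8
0 + 8 = 8

8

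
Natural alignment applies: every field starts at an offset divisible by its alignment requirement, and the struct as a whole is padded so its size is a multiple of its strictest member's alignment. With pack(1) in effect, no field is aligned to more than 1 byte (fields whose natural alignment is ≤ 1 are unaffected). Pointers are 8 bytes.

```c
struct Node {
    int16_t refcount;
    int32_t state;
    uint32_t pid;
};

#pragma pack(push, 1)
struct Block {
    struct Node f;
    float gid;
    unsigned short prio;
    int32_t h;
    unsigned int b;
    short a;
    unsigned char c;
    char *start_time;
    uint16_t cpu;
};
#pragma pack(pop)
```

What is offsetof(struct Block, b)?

Node: 0..2  refcount  (2B, 2-aligned); 2..4  -- padding (2B); 4..8  state  (4B, 4-aligned); 8..12  pid  (4B, 4-aligned); sizeof = 12, alignof = 4
0..12  f  (12B, 1-aligned)
12..16  gid  (4B, 1-aligned)
16..18  prio  (2B, 1-aligned)
18..22  h  (4B, 1-aligned)
22..26  b  (4B, 1-aligned)

22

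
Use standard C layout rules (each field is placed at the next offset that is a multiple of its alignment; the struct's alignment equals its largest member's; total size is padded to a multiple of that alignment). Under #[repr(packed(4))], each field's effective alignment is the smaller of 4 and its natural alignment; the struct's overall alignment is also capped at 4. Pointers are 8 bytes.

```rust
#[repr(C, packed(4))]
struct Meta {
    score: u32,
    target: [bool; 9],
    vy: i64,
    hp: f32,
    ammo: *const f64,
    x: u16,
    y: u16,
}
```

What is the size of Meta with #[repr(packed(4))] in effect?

40

@0: score [4B, align 4] → 4
@4: target [9B, align 1] → 13
+3 pad (align 4)
@16: vy [8B, align 4] → 24
@24: hp [4B, align 4] → 28
@28: ammo [8B, align 4] → 36
@36: x [2B, align 2] → 38
@38: y [2B, align 2] → 40
size 40, align 4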